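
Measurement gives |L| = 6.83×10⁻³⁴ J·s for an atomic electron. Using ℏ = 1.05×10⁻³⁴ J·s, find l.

In units of ℏ, |L| ≈ 6.505.
Set l(l+1) = 42.31; the integer solution is l = 6.

l = 6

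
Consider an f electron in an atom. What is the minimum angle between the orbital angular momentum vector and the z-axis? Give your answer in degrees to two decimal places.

θ_min ≈ 30.00°

The letter f corresponds to l = 3.
|L|² = l(l+1)ℏ² = 12ℏ², so |L| = 2√3 ℏ.
The smallest angle corresponds to the largest L_z, i.e. m_l = l = 3, giving L_z = 3ℏ.
cos θ_min = 3/√12, so θ_min ≈ 30.00°.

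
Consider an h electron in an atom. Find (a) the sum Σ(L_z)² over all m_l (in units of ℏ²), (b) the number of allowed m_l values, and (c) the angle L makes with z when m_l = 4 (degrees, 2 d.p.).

Σ(L_z)² = 110 ℏ²; 11 values; θ(m_l=4) ≈ 43.09°

An h state has l = 5.
Σ m_l² = 110, so Σ(L_z)² = 110 ℏ².
There are 2l+1 = 11 values of m_l.
For m_l = 4: cos θ = 4/√30, θ ≈ 43.09°.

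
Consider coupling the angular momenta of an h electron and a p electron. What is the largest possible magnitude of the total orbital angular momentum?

|L_tot|_max = √42 ℏ ≈ 6.481ℏ

The total orbital quantum number L ranges from |l₁ − l₂| to l₁ + l₂ in integer steps.
L ∈ {4, 5, 6}.
The largest magnitude corresponds to L = 6: |L_tot| = ℏ√(6·7) = √42 ℏ.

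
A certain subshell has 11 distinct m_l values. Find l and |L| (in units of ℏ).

2l + 1 = 11 ⇒ l = 5.
|L| = ℏ√(l(l+1)) = ℏ√(5·6) = √30 ℏ.

l = 5, |L| = √30 ℏ ≈ 5.477ℏ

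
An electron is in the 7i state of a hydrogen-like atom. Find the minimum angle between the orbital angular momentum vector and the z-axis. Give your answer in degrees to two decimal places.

θ_min ≈ 22.21°

7i means n = 7, l = 6.
|L| = ℏ√(l(l+1)) = √42 ℏ.
The smallest angle corresponds to the largest L_z, i.e. m_l = l = 6, giving L_z = 6ℏ.
cos θ_min = 6/√42, so θ_min ≈ 22.21°.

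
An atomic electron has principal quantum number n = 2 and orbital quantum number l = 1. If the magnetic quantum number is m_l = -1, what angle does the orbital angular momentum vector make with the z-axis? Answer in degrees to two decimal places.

θ ≈ 135.00°

|L|² = l(l+1)ℏ² = 2ℏ², so |L| = √2 ℏ.
L_z = m_l ℏ = −1ℏ.
cos θ = L_z/|L| = -1/√2, so θ ≈ 135.00°.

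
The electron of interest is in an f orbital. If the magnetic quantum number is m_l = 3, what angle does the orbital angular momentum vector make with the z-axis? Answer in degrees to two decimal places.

θ ≈ 30.00°

For an f orbital, l = 3.
|L| = √(l(l+1)) ℏ = 2√3 ℏ.
L_z = m_l ℏ = 3ℏ.
cos θ = L_z/|L| = 3/√12, so θ ≈ 30.00°.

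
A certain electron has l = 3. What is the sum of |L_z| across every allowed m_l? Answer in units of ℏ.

Σ|L_z| = 12 ℏ

The allowed m_l values are -3, -2, -1, 0, 1, 2, 3.
Σ|m_l| = 2(1+2+…+3) = 12.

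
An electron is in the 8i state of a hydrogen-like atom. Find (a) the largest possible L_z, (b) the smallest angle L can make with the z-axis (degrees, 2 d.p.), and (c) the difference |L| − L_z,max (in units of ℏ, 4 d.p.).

L_z,max = 6ℏ; θ_min ≈ 22.21°; |L|−L_z,max ≈ 0.4807ℏ

The 8i subshell has l = 6.
L_z,max = lℏ = 6ℏ.
cos θ_min = 6/√42, so θ_min ≈ 22.21°.
|L| − L_z,max = (√42 − 6)ℏ ≈ 0.4807ℏ.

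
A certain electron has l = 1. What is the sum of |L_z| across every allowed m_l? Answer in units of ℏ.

Σ|L_z| = 2 ℏ

m_l runs from −1 to 1, i.e. {-1, 0, 1}.
Σ|m_l| = 2(1+2+…+1) = 2.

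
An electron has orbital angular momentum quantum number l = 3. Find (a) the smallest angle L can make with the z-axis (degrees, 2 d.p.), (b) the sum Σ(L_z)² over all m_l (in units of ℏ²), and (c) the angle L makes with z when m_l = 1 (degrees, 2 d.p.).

cos θ_min = 3/√12, so θ_min ≈ 30.00°.
Σ m_l² = 28, so Σ(L_z)² = 28 ℏ².
For m_l = 1: cos θ = 1/√12, θ ≈ 73.22°.

θ_min ≈ 30.00°; Σ(L_z)² = 28 ℏ²; θ(m_l=1) ≈ 73.22°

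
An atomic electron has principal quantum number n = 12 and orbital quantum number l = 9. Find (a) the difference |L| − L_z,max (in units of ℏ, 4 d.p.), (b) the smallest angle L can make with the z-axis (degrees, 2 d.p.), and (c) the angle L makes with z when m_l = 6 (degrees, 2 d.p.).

|L|−L_z,max ≈ 0.4868ℏ; θ_min ≈ 18.43°; θ(m_l=6) ≈ 50.77°

|L| − L_z,max = (3√10 − 9)ℏ ≈ 0.4868ℏ.
cos θ_min = 9/√90, so θ_min ≈ 18.43°.
For m_l = 6: cos θ = 6/√90, θ ≈ 50.77°.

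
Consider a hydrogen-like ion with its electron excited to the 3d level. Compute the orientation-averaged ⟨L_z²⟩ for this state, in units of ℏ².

The 3d level has l = 2.
The allowed m_l values are -2, -1, 0, 1, 2.
⟨L_z²⟩ = ℏ²·(Σ m_l²)/(2l+1) = ℏ²·10/5 = 2ℏ².

⟨L_z²⟩ = 2 ℏ²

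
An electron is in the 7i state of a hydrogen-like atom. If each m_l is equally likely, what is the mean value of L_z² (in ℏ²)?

⟨L_z²⟩ = 14 ℏ²

7i means n = 7, l = 6.
m_l ∈ {-6, -5, -4, -3, -2, -1, 0, 1, 2, 3, 4, 5, 6}.
Average of L_z² over 13 states: 182/13 ℏ² = 14 ℏ².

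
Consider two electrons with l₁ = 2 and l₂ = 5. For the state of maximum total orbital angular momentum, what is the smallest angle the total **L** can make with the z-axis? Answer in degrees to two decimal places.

The total orbital quantum number L ranges from |l₁ − l₂| to l₁ + l₂ in integer steps.
L ∈ {3, 4, 5, 6, 7}.
The maximum is L = 7, with |L_tot| = ℏ√(7·8) = 2√14 ℏ.
The minimum angle with z is arccos(7/√56) ≈ 20.70°.

θ_min ≈ 20.70°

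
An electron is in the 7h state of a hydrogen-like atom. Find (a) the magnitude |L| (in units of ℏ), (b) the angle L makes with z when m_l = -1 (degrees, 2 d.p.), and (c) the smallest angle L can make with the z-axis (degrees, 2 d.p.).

|L| = √30 ℏ ≈ 5.477ℏ; θ(m_l=-1) ≈ 100.52°; θ_min ≈ 24.09°

For 7h, l = 5.
|L| = ℏ√(5·6) = √30 ℏ ≈ 5.477ℏ.
For m_l = -1: cos θ = -1/√30, θ ≈ 100.52°.
cos θ_min = 5/√30, so θ_min ≈ 24.09°.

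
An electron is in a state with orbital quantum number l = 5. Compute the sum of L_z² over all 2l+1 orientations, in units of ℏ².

Σ(L_z)² = 110 ℏ²

The allowed m_l values are -5, -4, -3, -2, -1, 0, 1, 2, 3, 4, 5.
Summing m² from −5 to 5: Σ m_l² = 110.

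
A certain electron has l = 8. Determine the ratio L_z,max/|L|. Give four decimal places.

|L| = 6√2 ℏ ≈ 8.4853ℏ, while L_z,max = lℏ = 8ℏ.
L_z,max/|L| = 8/√72 = 0.9428.

L_z,max/|L| = 0.9428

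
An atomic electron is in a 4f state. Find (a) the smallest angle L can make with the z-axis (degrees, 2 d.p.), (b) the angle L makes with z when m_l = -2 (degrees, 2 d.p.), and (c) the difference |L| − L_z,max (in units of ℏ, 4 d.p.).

4f means n = 4, l = 3.
cos θ_min = 3/√12, so θ_min ≈ 30.00°.
For m_l = -2: cos θ = -2/√12, θ ≈ 125.26°.
|L| − L_z,max = (2√3 − 3)ℏ ≈ 0.4641ℏ.

θ_min ≈ 30.00°; θ(m_l=-2) ≈ 125.26°; |L|−L_z,max ≈ 0.4641ℏ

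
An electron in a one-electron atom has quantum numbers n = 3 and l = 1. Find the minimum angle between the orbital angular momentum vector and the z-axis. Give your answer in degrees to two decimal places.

|L| = √(l(l+1)) ℏ = √2 ℏ.
The smallest angle corresponds to the largest L_z, i.e. m_l = l = 1, giving L_z = 1ℏ.
cos θ_min = 1/√2, so θ_min ≈ 45.00°.

θ_min ≈ 45.00°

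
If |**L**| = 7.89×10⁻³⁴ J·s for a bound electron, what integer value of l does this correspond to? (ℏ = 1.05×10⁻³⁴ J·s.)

Dividing by ℏ: |L|/ℏ ≈ 7.514.
l(l+1) ≈ 7.514² ≈ 56.46, so l = 7.

l = 7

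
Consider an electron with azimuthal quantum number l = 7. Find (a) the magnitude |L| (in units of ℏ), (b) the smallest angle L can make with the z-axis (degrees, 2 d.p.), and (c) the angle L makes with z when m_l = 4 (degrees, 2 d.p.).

|L| = 2√14 ℏ ≈ 7.483ℏ; θ_min ≈ 20.70°; θ(m_l=4) ≈ 57.69°

|L| = ℏ√(7·8) = 2√14 ℏ ≈ 7.483ℏ.
cos θ_min = 7/√56, so θ_min ≈ 20.70°.
For m_l = 4: cos θ = 4/√56, θ ≈ 57.69°.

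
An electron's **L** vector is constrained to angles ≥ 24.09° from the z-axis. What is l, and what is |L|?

At minimum angle, m_l = l, so cos θ = l/√(l(l+1)); cos²θ = l/(l+1) = 0.8334.
Solving: l = 5.
Then |L| = ℏ√(5·6) = √30 ℏ.

l = 5, |L| = √30 ℏ ≈ 5.477ℏ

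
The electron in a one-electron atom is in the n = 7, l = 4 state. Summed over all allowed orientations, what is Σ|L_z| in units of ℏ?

m_l ∈ {-4, -3, -2, -1, 0, 1, 2, 3, 4}.
Σ|m_l| = l(l+1) = 20.

Σ|L_z| = 20 ℏ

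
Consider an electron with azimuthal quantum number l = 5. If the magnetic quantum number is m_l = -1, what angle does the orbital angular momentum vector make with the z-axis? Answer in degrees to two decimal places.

θ ≈ 100.52°

|L| = ℏ√(l(l+1)) = √30 ℏ.
L_z = m_l ℏ = −1ℏ.
cos θ = L_z/|L| = -1/√30, so θ ≈ 100.52°.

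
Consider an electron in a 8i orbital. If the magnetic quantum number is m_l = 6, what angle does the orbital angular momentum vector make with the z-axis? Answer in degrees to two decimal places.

The 8i subshell has l = 6.
|L|² = l(l+1)ℏ² = 42ℏ², so |L| = √42 ℏ.
L_z = m_l ℏ = 6ℏ.
cos θ = L_z/|L| = 6/√42, so θ ≈ 22.21°.

θ ≈ 22.21°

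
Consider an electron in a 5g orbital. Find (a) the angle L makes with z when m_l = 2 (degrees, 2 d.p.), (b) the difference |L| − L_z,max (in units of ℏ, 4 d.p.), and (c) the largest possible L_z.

5g means n = 5, l = 4.
For m_l = 2: cos θ = 2/√20, θ ≈ 63.43°.
|L| − L_z,max = (2√5 − 4)ℏ ≈ 0.4721ℏ.
L_z,max = lℏ = 4ℏ.

θ(m_l=2) ≈ 63.43°; |L|−L_z,max ≈ 0.4721ℏ; L_z,max = 4ℏ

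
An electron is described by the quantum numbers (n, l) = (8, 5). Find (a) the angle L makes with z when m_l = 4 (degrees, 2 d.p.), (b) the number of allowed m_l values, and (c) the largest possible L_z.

For m_l = 4: cos θ = 4/√30, θ ≈ 43.09°.
There are 2l+1 = 11 values of m_l.
L_z,max = lℏ = 5ℏ.

θ(m_l=4) ≈ 43.09°; 11 values; L_z,max = 5ℏ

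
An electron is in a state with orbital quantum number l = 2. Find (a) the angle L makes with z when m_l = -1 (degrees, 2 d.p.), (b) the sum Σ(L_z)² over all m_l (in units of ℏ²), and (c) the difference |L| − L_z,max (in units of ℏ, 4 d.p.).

For m_l = -1: cos θ = -1/√6, θ ≈ 114.09°.
Σ m_l² = 10, so Σ(L_z)² = 10 ℏ².
|L| − L_z,max = (√6 − 2)ℏ ≈ 0.4495ℏ.

θ(m_l=-1) ≈ 114.09°; Σ(L_z)² = 10 ℏ²; |L|−L_z,max ≈ 0.4495ℏ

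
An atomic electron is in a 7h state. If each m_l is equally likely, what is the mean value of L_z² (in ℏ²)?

⟨L_z²⟩ = 10 ℏ²

7h means n = 7, l = 5.
m_l ∈ {-5, -4, -3, -2, -1, 0, 1, 2, 3, 4, 5}.
⟨L_z²⟩ = ℏ²·l(l+1)/3 = 10ℏ².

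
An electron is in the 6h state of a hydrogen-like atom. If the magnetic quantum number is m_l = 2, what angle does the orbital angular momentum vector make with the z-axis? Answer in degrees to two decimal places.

The 6h subshell has l = 5.
|L|² = l(l+1)ℏ² = 30ℏ², so |L| = √30 ℏ.
L_z = m_l ℏ = 2ℏ.
cos θ = L_z/|L| = 2/√30, so θ ≈ 68.58°.

θ ≈ 68.58°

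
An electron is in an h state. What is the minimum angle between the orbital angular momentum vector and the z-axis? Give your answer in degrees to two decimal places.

θ_min ≈ 24.09°

For an h orbital, l = 5.
|L|² = l(l+1)ℏ² = 30ℏ², so |L| = √30 ℏ.
The smallest angle corresponds to the largest L_z, i.e. m_l = l = 5, giving L_z = 5ℏ.
cos θ_min = 5/√30, so θ_min ≈ 24.09°.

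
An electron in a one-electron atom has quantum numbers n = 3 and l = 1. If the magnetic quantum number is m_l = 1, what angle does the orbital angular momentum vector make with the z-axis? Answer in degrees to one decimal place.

|L|² = l(l+1)ℏ² = 2ℏ², so |L| = √2 ℏ.
L_z = m_l ℏ = 1ℏ.
cos θ = L_z/|L| = 1/√2, so θ ≈ 45.0°.

θ ≈ 45.0°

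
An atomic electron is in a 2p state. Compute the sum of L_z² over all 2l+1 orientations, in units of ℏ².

2p means n = 2, l = 1.
m_l runs from −1 to 1, i.e. {-1, 0, 1}.
Σ m_l² = l(l+1)(2l+1)/3 = 1·2·3/3 = 2.

Σ(L_z)² = 2 ℏ²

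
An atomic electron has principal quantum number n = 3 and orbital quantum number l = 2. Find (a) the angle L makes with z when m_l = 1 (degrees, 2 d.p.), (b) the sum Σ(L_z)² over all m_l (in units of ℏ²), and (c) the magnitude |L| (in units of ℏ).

For m_l = 1: cos θ = 1/√6, θ ≈ 65.91°.
Σ m_l² = 10, so Σ(L_z)² = 10 ℏ².
|L| = ℏ√(2·3) = √6 ℏ ≈ 2.449ℏ.

θ(m_l=1) ≈ 65.91°; Σ(L_z)² = 10 ℏ²; |L| = √6 ℏ ≈ 2.449ℏ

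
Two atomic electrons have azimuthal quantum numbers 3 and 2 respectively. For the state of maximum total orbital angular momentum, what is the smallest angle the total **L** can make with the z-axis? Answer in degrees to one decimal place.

θ_min ≈ 24.1°

By the triangle rule, |l₁ − l₂| ≤ L ≤ l₁ + l₂.
So L can be 1, 2, 3, 4, 5.
The maximum is L = 5, with |L_tot| = ℏ√(5·6) = √30 ℏ.
The minimum angle with z is arccos(5/√30) ≈ 24.1°.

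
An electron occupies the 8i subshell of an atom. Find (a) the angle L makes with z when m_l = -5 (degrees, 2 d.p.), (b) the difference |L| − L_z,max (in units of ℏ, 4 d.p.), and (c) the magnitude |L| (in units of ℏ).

θ(m_l=-5) ≈ 140.49°; |L|−L_z,max ≈ 0.4807ℏ; |L| = √42 ℏ ≈ 6.481ℏ

8i means n = 8, l = 6.
For m_l = -5: cos θ = -5/√42, θ ≈ 140.49°.
|L| − L_z,max = (√42 − 6)ℏ ≈ 0.4807ℏ.
|L| = ℏ√(6·7) = √42 ℏ ≈ 6.481ℏ.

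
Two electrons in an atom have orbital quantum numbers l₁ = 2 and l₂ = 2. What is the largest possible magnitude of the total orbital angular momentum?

|L_tot|_max = 2√5 ℏ ≈ 4.472ℏ

Angular momentum addition gives L = |l₁ − l₂|, …, l₁ + l₂.
Allowed values: L = 0, 1, 2, 3, 4.
The largest magnitude corresponds to L = 4: |L_tot| = ℏ√(4·5) = 2√5 ℏ.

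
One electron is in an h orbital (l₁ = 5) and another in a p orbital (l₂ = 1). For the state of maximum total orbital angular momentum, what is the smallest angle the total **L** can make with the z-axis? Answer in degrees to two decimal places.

L runs from |5 − 1| = 4 to 5 + 1 = 6.
L ∈ {4, 5, 6}.
The maximum is L = 6, with |L_tot| = ℏ√(6·7) = √42 ℏ.
The minimum angle with z is arccos(6/√42) ≈ 22.21°.

θ_min ≈ 22.21°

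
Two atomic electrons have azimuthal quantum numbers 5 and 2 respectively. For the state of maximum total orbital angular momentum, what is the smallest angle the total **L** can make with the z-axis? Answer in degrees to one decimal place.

Angular momentum addition gives L = |l₁ − l₂|, …, l₁ + l₂.
Allowed values: L = 3, 4, 5, 6, 7.
The maximum is L = 7, with |L_tot| = ℏ√(7·8) = 2√14 ℏ.
The minimum angle with z is arccos(7/√56) ≈ 20.7°.

θ_min ≈ 20.7°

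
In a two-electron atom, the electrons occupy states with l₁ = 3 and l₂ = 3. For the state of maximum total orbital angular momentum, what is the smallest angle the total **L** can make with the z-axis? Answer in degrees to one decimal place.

By the triangle rule, |l₁ − l₂| ≤ L ≤ l₁ + l₂.
L ∈ {0, 1, 2, 3, 4, 5, 6}.
The maximum is L = 6, with |L_tot| = ℏ√(6·7) = √42 ℏ.
The minimum angle with z is arccos(6/√42) ≈ 22.2°.

θ_min ≈ 22.2°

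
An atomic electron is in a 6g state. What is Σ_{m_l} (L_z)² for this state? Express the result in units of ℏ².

6g means n = 6, l = 4.
m_l ∈ {-4, -3, -2, -1, 0, 1, 2, 3, 4}.
Σ m_l² = 2·(1 + 4 + 9 + 16) = 60.

Σ(L_z)² = 60 ℏ²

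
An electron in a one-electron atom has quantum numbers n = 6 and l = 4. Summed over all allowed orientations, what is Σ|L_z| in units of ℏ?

Σ|L_z| = 20 ℏ

m_l runs from −4 to 4, i.e. {-4, -3, -2, -1, 0, 1, 2, 3, 4}.
Σ|m_l| = 2(1+2+…+4) = 20.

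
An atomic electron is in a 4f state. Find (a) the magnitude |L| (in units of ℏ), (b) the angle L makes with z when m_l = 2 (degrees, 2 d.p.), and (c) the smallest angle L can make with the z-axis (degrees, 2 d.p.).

|L| = 2√3 ℏ ≈ 3.464ℏ; θ(m_l=2) ≈ 54.74°; θ_min ≈ 30.00°

For 4f, l = 3.
|L| = ℏ√(3·4) = 2√3 ℏ ≈ 3.464ℏ.
For m_l = 2: cos θ = 2/√12, θ ≈ 54.74°.
cos θ_min = 3/√12, so θ_min ≈ 30.00°.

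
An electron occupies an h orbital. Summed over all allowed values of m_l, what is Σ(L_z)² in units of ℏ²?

Σ(L_z)² = 110 ℏ²

For an h orbital, l = 5.
The allowed m_l values are -5, -4, -3, -2, -1, 0, 1, 2, 3, 4, 5.
Summing m² from −5 to 5: Σ m_l² = 110.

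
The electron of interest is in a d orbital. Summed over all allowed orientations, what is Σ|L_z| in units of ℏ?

A d state has l = 2.
m_l ∈ {-2, -1, 0, 1, 2}.
Σ|m_l| = l(l+1) = 6.

Σ|L_z| = 6 ℏ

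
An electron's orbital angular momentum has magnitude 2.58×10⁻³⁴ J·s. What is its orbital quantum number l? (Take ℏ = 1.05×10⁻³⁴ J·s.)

In units of ℏ, |L| ≈ 2.457.
Set l(l+1) = 6.04; the integer solution is l = 2.

l = 2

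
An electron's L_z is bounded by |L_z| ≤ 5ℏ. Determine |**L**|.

The maximum L_z equals lℏ, giving l = 5.
|L| = ℏ√(l(l+1)) = √30 ℏ.

|L| = √30 ℏ ≈ 5.477ℏ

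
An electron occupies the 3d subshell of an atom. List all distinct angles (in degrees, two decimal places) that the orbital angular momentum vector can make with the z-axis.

3d means n = 3, l = 2.
|L| = √(l(l+1)) ℏ = √6 ℏ.
cos θ = m_l/√6 for each m_l ∈ {-2, -1, 0, 1, 2}.

θ ∈ {35.26°, 65.91°, 90.00°, 114.09°, 144.74°}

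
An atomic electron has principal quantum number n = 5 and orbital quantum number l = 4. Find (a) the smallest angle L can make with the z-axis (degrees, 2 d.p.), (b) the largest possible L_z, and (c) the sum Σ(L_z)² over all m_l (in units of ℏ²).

cos θ_min = 4/√20, so θ_min ≈ 26.57°.
L_z,max = lℏ = 4ℏ.
Σ m_l² = 60, so Σ(L_z)² = 60 ℏ².

θ_min ≈ 26.57°; L_z,max = 4ℏ; Σ(L_z)² = 60 ℏ²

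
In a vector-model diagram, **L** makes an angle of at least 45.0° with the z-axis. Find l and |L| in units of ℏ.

At minimum angle, m_l = l, so cos θ = l/√(l(l+1)); cos²θ = l/(l+1) = 0.5000.
Solving: l = 1.
Then |L| = ℏ√(1·2) = √2 ℏ.

l = 1, |L| = √2 ℏ ≈ 1.414ℏ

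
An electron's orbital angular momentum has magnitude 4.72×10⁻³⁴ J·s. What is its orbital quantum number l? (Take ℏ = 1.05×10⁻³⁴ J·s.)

l = 4

|L|/ℏ = (4.72×10⁻³⁴)/(1.05×10⁻³⁴) ≈ 4.495.
l(l+1) ≈ 4.495² ≈ 20.21, so l = 4.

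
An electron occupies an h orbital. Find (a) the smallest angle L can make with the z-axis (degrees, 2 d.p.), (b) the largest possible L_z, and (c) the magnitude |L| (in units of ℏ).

An h state has l = 5.
cos θ_min = 5/√30, so θ_min ≈ 24.09°.
L_z,max = lℏ = 5ℏ.
|L| = ℏ√(5·6) = √30 ℏ ≈ 5.477ℏ.

θ_min ≈ 24.09°; L_z,max = 5ℏ; |L| = √30 ℏ ≈ 5.477ℏ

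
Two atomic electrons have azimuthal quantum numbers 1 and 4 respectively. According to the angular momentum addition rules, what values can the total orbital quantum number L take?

L = 3, 4, 5

By the triangle rule, |l₁ − l₂| ≤ L ≤ l₁ + l₂.
L ∈ {3, 4, 5}.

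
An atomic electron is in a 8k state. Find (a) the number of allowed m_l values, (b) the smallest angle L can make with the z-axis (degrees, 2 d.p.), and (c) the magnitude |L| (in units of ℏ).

8k means n = 8, l = 7.
There are 2l+1 = 15 values of m_l.
cos θ_min = 7/√56, so θ_min ≈ 20.70°.
|L| = ℏ√(7·8) = 2√14 ℏ ≈ 7.483ℏ.

15 values; θ_min ≈ 20.70°; |L| = 2√14 ℏ ≈ 7.483ℏ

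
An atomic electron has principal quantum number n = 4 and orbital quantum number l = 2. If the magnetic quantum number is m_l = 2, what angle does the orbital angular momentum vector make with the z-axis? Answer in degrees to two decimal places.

|L|² = l(l+1)ℏ² = 6ℏ², so |L| = √6 ℏ.
L_z = m_l ℏ = 2ℏ.
cos θ = L_z/|L| = 2/√6, so θ ≈ 35.26°.

θ ≈ 35.26°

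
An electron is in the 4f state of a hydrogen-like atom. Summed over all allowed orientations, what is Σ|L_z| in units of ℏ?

For 4f, l = 3.
m_l ∈ {-3, -2, -1, 0, 1, 2, 3}.
Σ|m_l| = l(l+1) = 12.

Σ|L_z| = 12 ℏ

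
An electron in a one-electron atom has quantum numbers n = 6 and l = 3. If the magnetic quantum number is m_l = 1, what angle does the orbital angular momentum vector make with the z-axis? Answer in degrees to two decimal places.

θ ≈ 73.22°

|L| = √(l(l+1)) ℏ = 2√3 ℏ.
L_z = m_l ℏ = 1ℏ.
cos θ = L_z/|L| = 1/√12, so θ ≈ 73.22°.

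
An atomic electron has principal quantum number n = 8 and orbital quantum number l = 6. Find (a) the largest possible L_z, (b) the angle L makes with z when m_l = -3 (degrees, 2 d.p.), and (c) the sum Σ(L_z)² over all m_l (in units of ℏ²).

L_z,max = 6ℏ; θ(m_l=-3) ≈ 117.58°; Σ(L_z)² = 182 ℏ²

L_z,max = lℏ = 6ℏ.
For m_l = -3: cos θ = -3/√42, θ ≈ 117.58°.
Σ m_l² = 182, so Σ(L_z)² = 182 ℏ².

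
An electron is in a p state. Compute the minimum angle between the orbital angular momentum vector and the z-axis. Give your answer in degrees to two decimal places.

The letter p corresponds to l = 1.
|L| = √(l(l+1)) ℏ = √2 ℏ.
The smallest angle corresponds to the largest L_z, i.e. m_l = l = 1, giving L_z = 1ℏ.
cos θ_min = 1/√2, so θ_min ≈ 45.00°.

θ_min ≈ 45.00°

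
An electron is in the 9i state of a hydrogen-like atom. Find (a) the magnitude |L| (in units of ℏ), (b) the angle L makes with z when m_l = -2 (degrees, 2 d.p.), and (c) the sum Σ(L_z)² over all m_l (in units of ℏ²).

|L| = √42 ℏ ≈ 6.481ℏ; θ(m_l=-2) ≈ 107.98°; Σ(L_z)² = 182 ℏ²

The 9i subshell has l = 6.
|L| = ℏ√(6·7) = √42 ℏ ≈ 6.481ℏ.
For m_l = -2: cos θ = -2/√42, θ ≈ 107.98°.
Σ m_l² = 182, so Σ(L_z)² = 182 ℏ².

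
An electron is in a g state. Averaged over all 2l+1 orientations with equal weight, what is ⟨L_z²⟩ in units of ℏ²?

⟨L_z²⟩ = 6.667 ℏ²

The letter g corresponds to l = 4.
The allowed m_l values are -4, -3, -2, -1, 0, 1, 2, 3, 4.
⟨L_z²⟩ = ℏ²·l(l+1)/3 = 6.667ℏ².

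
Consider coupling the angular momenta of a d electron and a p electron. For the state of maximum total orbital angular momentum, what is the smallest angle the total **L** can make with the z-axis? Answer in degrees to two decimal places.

The total orbital quantum number L ranges from |l₁ − l₂| to l₁ + l₂ in integer steps.
So L can be 1, 2, 3.
The maximum is L = 3, with |L_tot| = ℏ√(3·4) = 2√3 ℏ.
The minimum angle with z is arccos(3/√12) ≈ 30.00°.

θ_min ≈ 30.00°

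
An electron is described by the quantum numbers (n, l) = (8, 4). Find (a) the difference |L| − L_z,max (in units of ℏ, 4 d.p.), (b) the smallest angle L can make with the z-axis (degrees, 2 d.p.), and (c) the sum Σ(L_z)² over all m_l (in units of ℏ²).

|L|−L_z,max ≈ 0.4721ℏ; θ_min ≈ 26.57°; Σ(L_z)² = 60 ℏ²

|L| − L_z,max = (2√5 − 4)ℏ ≈ 0.4721ℏ.
cos θ_min = 4/√20, so θ_min ≈ 26.57°.
Σ m_l² = 60, so Σ(L_z)² = 60 ℏ².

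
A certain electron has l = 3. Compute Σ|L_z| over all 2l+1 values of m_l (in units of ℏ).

Σ|L_z| = 12 ℏ

m_l ∈ {-3, -2, -1, 0, 1, 2, 3}.
Σ|m_l| = l(l+1) = 12.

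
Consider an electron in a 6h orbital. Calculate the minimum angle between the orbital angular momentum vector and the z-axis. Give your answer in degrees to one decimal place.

For 6h, l = 5.
|L| = ℏ√(l(l+1)) = √30 ℏ.
The smallest angle corresponds to the largest L_z, i.e. m_l = l = 5, giving L_z = 5ℏ.
cos θ_min = 5/√30, so θ_min ≈ 24.1°.

θ_min ≈ 24.1°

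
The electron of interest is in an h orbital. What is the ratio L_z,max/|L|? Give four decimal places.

L_z,max/|L| = 0.9129

An h state has l = 5.
|L| = √30 ℏ ≈ 5.4772ℏ, while L_z,max = lℏ = 5ℏ.
L_z,max/|L| = 5/√30 = 0.9129.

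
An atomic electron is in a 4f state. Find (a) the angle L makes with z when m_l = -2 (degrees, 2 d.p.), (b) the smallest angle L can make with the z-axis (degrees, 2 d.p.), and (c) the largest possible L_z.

For 4f, l = 3.
For m_l = -2: cos θ = -2/√12, θ ≈ 125.26°.
cos θ_min = 3/√12, so θ_min ≈ 30.00°.
L_z,max = lℏ = 3ℏ.

θ(m_l=-2) ≈ 125.26°; θ_min ≈ 30.00°; L_z,max = 3ℏ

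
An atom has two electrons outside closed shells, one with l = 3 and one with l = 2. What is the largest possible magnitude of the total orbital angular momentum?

|L_tot|_max = √30 ℏ ≈ 5.477ℏ

Angular momentum addition gives L = |l₁ − l₂|, …, l₁ + l₂.
L ∈ {1, 2, 3, 4, 5}.
The largest magnitude corresponds to L = 5: |L_tot| = ℏ√(5·6) = √30 ℏ.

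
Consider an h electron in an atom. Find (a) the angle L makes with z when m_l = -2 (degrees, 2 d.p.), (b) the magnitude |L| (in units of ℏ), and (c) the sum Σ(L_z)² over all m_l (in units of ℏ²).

θ(m_l=-2) ≈ 111.42°; |L| = √30 ℏ ≈ 5.477ℏ; Σ(L_z)² = 110 ℏ²

An h state has l = 5.
For m_l = -2: cos θ = -2/√30, θ ≈ 111.42°.
|L| = ℏ√(5·6) = √30 ℏ ≈ 5.477ℏ.
Σ m_l² = 110, so Σ(L_z)² = 110 ℏ².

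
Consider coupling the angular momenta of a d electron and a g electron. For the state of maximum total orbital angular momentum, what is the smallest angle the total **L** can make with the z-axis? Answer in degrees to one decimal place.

The total orbital quantum number L ranges from |l₁ − l₂| to l₁ + l₂ in integer steps.
L ∈ {2, 3, 4, 5, 6}.
The maximum is L = 6, with |L_tot| = ℏ√(6·7) = √42 ℏ.
The minimum angle with z is arccos(6/√42) ≈ 22.2°.

θ_min ≈ 22.2°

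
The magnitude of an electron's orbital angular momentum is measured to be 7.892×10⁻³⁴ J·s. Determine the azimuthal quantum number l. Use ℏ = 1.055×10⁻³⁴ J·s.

In units of ℏ, |L| ≈ 7.481.
(|L|/ℏ)² = l(l+1) ≈ 55.96 ⇒ l = 7.

l = 7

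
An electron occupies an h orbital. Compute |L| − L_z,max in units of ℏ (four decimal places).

An h state has l = 5.
|L| = √30 ℏ ≈ 5.4772ℏ, while L_z,max = lℏ = 5ℏ.
The difference is (√30 − 5)ℏ ≈ 0.4772ℏ.

|L| − L_z,max ≈ 0.4772ℏ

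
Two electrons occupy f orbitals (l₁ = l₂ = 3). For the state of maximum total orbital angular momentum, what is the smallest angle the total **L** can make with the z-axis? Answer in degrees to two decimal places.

By the triangle rule, |l₁ − l₂| ≤ L ≤ l₁ + l₂.
Allowed values: L = 0, 1, 2, 3, 4, 5, 6.
The maximum is L = 6, with |L_tot| = ℏ√(6·7) = √42 ℏ.
The minimum angle with z is arccos(6/√42) ≈ 22.21°.

θ_min ≈ 22.21°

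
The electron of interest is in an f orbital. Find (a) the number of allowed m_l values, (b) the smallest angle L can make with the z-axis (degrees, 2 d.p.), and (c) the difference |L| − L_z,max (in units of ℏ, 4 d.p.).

7 values; θ_min ≈ 30.00°; |L|−L_z,max ≈ 0.4641ℏ

An f state has l = 3.
There are 2l+1 = 7 values of m_l.
cos θ_min = 3/√12, so θ_min ≈ 30.00°.
|L| − L_z,max = (2√3 − 3)ℏ ≈ 0.4641ℏ.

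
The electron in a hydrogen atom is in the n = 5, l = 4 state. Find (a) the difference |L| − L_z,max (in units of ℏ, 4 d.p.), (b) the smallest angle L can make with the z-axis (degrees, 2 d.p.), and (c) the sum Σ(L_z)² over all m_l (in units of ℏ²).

|L| − L_z,max = (2√5 − 4)ℏ ≈ 0.4721ℏ.
cos θ_min = 4/√20, so θ_min ≈ 26.57°.
Σ m_l² = 60, so Σ(L_z)² = 60 ℏ².

|L|−L_z,max ≈ 0.4721ℏ; θ_min ≈ 26.57°; Σ(L_z)² = 60 ℏ²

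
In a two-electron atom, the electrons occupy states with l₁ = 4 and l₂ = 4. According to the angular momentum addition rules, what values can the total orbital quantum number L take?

The total orbital quantum number L ranges from |l₁ − l₂| to l₁ + l₂ in integer steps.
Allowed values: L = 0, 1, 2, 3, 4, 5, 6, 7, 8.

L = 0, 1, 2, 3, 4, 5, 6, 7, 8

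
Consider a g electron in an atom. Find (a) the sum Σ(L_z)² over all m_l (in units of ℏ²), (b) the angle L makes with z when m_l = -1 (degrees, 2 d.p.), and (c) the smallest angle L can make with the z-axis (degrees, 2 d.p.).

A g state has l = 4.
Σ m_l² = 60, so Σ(L_z)² = 60 ℏ².
For m_l = -1: cos θ = -1/√20, θ ≈ 102.92°.
cos θ_min = 4/√20, so θ_min ≈ 26.57°.

Σ(L_z)² = 60 ℏ²; θ(m_l=-1) ≈ 102.92°; θ_min ≈ 26.57°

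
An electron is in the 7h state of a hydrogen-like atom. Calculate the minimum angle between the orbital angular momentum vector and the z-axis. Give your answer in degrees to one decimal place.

θ_min ≈ 24.1°

7h means n = 7, l = 5.
|L| = ℏ√(l(l+1)) = √30 ℏ.
The smallest angle corresponds to the largest L_z, i.e. m_l = l = 5, giving L_z = 5ℏ.
cos θ_min = 5/√30, so θ_min ≈ 24.1°.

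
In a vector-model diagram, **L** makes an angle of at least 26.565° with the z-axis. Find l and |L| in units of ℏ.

l = 4, |L| = 2√5 ℏ ≈ 4.472ℏ

cos θ_min = l/√(l(l+1)) = √(l/(l+1)), so l/(l+1) = cos²(26.565°) = 0.8000.
Thus l = 0.8000/(1 − 0.8000) ≈ 4.
Then |L| = ℏ√(4·5) = 2√5 ℏ.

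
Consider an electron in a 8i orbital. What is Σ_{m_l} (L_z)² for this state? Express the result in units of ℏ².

The 8i subshell has l = 6.
m_l runs from −6 to 6, i.e. {-6, -5, -4, -3, -2, -1, 0, 1, 2, 3, 4, 5, 6}.
Σ m_l² = 2·(1 + 4 + 9 + 16 + 25 + 36) = 182.

Σ(L_z)² = 182 ℏ²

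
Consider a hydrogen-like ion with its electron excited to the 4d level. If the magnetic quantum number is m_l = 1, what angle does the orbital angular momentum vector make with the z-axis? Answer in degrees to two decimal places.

θ ≈ 65.91°

The 4d level has l = 2.
|L| = ℏ√(l(l+1)) = √6 ℏ.
L_z = m_l ℏ = 1ℏ.
cos θ = L_z/|L| = 1/√6, so θ ≈ 65.91°.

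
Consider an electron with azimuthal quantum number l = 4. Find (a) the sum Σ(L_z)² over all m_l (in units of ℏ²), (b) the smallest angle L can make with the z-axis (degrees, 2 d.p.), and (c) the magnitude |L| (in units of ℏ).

Σ(L_z)² = 60 ℏ²; θ_min ≈ 26.57°; |L| = 2√5 ℏ ≈ 4.472ℏ

Σ m_l² = 60, so Σ(L_z)² = 60 ℏ².
cos θ_min = 4/√20, so θ_min ≈ 26.57°.
|L| = ℏ√(4·5) = 2√5 ℏ ≈ 4.472ℏ.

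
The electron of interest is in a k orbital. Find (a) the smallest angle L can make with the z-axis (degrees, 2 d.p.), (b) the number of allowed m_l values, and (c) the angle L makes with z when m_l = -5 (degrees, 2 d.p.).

For a k orbital, l = 7.
cos θ_min = 7/√56, so θ_min ≈ 20.70°.
There are 2l+1 = 15 values of m_l.
For m_l = -5: cos θ = -5/√56, θ ≈ 131.92°.

θ_min ≈ 20.70°; 15 values; θ(m_l=-5) ≈ 131.92°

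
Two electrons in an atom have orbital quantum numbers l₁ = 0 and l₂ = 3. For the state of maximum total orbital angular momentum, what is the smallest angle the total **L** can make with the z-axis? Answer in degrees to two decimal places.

θ_min ≈ 30.00°

By the triangle rule, |l₁ − l₂| ≤ L ≤ l₁ + l₂.
L ∈ {3}.
The maximum is L = 3, with |L_tot| = ℏ√(3·4) = 2√3 ℏ.
The minimum angle with z is arccos(3/√12) ≈ 30.00°.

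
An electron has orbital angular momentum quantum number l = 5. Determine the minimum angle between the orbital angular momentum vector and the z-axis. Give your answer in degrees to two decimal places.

|L| = √(l(l+1)) ℏ = √30 ℏ.
The smallest angle corresponds to the largest L_z, i.e. m_l = l = 5, giving L_z = 5ℏ.
cos θ_min = 5/√30, so θ_min ≈ 24.09°.

θ_min ≈ 24.09°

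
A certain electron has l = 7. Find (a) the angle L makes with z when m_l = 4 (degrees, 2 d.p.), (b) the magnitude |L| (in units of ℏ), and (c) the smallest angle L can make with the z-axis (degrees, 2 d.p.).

θ(m_l=4) ≈ 57.69°; |L| = 2√14 ℏ ≈ 7.483ℏ; θ_min ≈ 20.70°

For m_l = 4: cos θ = 4/√56, θ ≈ 57.69°.
|L| = ℏ√(7·8) = 2√14 ℏ ≈ 7.483ℏ.
cos θ_min = 7/√56, so θ_min ≈ 20.70°.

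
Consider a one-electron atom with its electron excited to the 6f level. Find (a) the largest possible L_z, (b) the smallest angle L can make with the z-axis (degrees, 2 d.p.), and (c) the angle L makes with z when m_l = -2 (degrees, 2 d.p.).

The 6f level has l = 3.
L_z,max = lℏ = 3ℏ.
cos θ_min = 3/√12, so θ_min ≈ 30.00°.
For m_l = -2: cos θ = -2/√12, θ ≈ 125.26°.

L_z,max = 3ℏ; θ_min ≈ 30.00°; θ(m_l=-2) ≈ 125.26°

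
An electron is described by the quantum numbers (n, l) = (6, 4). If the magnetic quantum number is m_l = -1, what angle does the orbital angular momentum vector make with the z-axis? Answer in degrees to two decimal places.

|L| = √(l(l+1)) ℏ = 2√5 ℏ.
L_z = m_l ℏ = −1ℏ.
cos θ = L_z/|L| = -1/√20, so θ ≈ 102.92°.

θ ≈ 102.92°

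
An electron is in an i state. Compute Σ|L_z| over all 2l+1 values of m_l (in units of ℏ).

An i state has l = 6.
m_l runs from −6 to 6, i.e. {-6, -5, -4, -3, -2, -1, 0, 1, 2, 3, 4, 5, 6}.
Σ|m_l| = 2(1+2+…+6) = 42.

Σ|L_z| = 42 ℏ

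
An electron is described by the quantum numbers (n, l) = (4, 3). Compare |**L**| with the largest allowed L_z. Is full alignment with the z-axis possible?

No: L_z,max = 3ℏ < |L| = 2√3 ℏ ≈ 3.464ℏ

|L| = 2√3 ℏ ≈ 3.4641ℏ, while L_z,max = lℏ = 3ℏ.
Since |L| > L_z,max, the vector can never point exactly along z; the closest it comes is θ_min = arccos(3/√12) ≈ 30.0°.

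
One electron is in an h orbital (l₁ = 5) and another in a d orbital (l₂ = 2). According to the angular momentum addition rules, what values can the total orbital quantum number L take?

L = 3, 4, 5, 6, 7

The total orbital quantum number L ranges from |l₁ − l₂| to l₁ + l₂ in integer steps.
L ∈ {3, 4, 5, 6, 7}.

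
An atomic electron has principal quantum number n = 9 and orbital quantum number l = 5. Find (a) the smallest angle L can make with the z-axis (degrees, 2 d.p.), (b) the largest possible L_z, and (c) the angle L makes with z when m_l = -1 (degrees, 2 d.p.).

θ_min ≈ 24.09°; L_z,max = 5ℏ; θ(m_l=-1) ≈ 100.52°

cos θ_min = 5/√30, so θ_min ≈ 24.09°.
L_z,max = lℏ = 5ℏ.
For m_l = -1: cos θ = -1/√30, θ ≈ 100.52°.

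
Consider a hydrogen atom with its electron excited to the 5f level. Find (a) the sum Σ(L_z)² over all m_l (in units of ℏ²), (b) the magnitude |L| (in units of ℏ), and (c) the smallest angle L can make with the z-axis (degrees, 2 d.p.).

Σ(L_z)² = 28 ℏ²; |L| = 2√3 ℏ ≈ 3.464ℏ; θ_min ≈ 30.00°

The 5f level has l = 3.
Σ m_l² = 28, so Σ(L_z)² = 28 ℏ².
|L| = ℏ√(3·4) = 2√3 ℏ ≈ 3.464ℏ.
cos θ_min = 3/√12, so θ_min ≈ 30.00°.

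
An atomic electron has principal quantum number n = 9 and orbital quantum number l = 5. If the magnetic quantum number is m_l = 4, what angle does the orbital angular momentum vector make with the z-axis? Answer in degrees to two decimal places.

θ ≈ 43.09°

|L|² = l(l+1)ℏ² = 30ℏ², so |L| = √30 ℏ.
L_z = m_l ℏ = 4ℏ.
cos θ = L_z/|L| = 4/√30, so θ ≈ 43.09°.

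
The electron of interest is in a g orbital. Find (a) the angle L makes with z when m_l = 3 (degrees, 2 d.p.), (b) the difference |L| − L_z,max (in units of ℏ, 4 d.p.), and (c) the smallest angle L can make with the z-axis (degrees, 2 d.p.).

θ(m_l=3) ≈ 47.87°; |L|−L_z,max ≈ 0.4721ℏ; θ_min ≈ 26.57°

The letter g corresponds to l = 4.
For m_l = 3: cos θ = 3/√20, θ ≈ 47.87°.
|L| − L_z,max = (2√5 − 4)ℏ ≈ 0.4721ℏ.
cos θ_min = 4/√20, so θ_min ≈ 26.57°.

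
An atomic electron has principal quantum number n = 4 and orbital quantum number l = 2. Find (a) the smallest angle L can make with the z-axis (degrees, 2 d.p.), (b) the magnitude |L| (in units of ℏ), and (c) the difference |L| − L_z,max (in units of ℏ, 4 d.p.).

θ_min ≈ 35.26°; |L| = √6 ℏ ≈ 2.449ℏ; |L|−L_z,max ≈ 0.4495ℏ

cos θ_min = 2/√6, so θ_min ≈ 35.26°.
|L| = ℏ√(2·3) = √6 ℏ ≈ 2.449ℏ.
|L| − L_z,max = (√6 − 2)ℏ ≈ 0.4495ℏ.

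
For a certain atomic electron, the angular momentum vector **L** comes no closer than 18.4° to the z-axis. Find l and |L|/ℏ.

cos²θ_min = l/(l+1) = 0.9004.
Thus l = 0.9004/(1 − 0.9004) ≈ 9.
Then |L| = ℏ√(9·10) = 3√10 ℏ.

l = 9, |L| = 3√10 ℏ ≈ 9.487ℏ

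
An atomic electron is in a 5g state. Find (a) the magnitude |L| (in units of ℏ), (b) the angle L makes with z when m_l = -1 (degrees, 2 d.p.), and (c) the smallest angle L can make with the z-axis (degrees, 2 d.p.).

|L| = 2√5 ℏ ≈ 4.472ℏ; θ(m_l=-1) ≈ 102.92°; θ_min ≈ 26.57°

For 5g, l = 4.
|L| = ℏ√(4·5) = 2√5 ℏ ≈ 4.472ℏ.
For m_l = -1: cos θ = -1/√20, θ ≈ 102.92°.
cos θ_min = 4/√20, so θ_min ≈ 26.57°.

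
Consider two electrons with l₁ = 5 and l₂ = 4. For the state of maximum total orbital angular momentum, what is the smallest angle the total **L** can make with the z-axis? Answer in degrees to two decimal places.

θ_min ≈ 18.43°

By the triangle rule, |l₁ − l₂| ≤ L ≤ l₁ + l₂.
L ∈ {1, 2, 3, 4, 5, 6, 7, 8, 9}.
The maximum is L = 9, with |L_tot| = ℏ√(9·10) = 3√10 ℏ.
The minimum angle with z is arccos(9/√90) ≈ 18.43°.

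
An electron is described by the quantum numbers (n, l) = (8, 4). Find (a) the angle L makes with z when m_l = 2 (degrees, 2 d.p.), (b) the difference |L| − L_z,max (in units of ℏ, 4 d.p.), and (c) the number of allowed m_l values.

For m_l = 2: cos θ = 2/√20, θ ≈ 63.43°.
|L| − L_z,max = (2√5 − 4)ℏ ≈ 0.4721ℏ.
There are 2l+1 = 9 values of m_l.

θ(m_l=2) ≈ 63.43°; |L|−L_z,max ≈ 0.4721ℏ; 9 values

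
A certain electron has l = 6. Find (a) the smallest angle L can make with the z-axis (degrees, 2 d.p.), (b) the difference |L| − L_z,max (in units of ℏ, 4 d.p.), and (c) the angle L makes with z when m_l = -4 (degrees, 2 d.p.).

cos θ_min = 6/√42, so θ_min ≈ 22.21°.
|L| − L_z,max = (√42 − 6)ℏ ≈ 0.4807ℏ.
For m_l = -4: cos θ = -4/√42, θ ≈ 128.11°.

θ_min ≈ 22.21°; |L|−L_z,max ≈ 0.4807ℏ; θ(m_l=-4) ≈ 128.11°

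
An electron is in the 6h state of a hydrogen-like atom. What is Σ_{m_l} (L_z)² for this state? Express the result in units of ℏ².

The 6h subshell has l = 5.
m_l runs from −5 to 5, i.e. {-5, -4, -3, -2, -1, 0, 1, 2, 3, 4, 5}.
Σ m_l² = l(l+1)(2l+1)/3 = 5·6·11/3 = 110.

Σ(L_z)² = 110 ℏ²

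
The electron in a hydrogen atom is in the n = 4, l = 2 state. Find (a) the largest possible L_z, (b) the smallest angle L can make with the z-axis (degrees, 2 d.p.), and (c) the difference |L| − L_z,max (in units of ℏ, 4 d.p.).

L_z,max = lℏ = 2ℏ.
cos θ_min = 2/√6, so θ_min ≈ 35.26°.
|L| − L_z,max = (√6 − 2)ℏ ≈ 0.4495ℏ.

L_z,max = 2ℏ; θ_min ≈ 35.26°; |L|−L_z,max ≈ 0.4495ℏ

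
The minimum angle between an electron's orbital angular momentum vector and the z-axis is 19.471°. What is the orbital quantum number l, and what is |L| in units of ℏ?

cos θ_min = l/√(l(l+1)) = √(l/(l+1)), so l/(l+1) = cos²(19.471°) = 0.8889.
Thus l = 0.8889/(1 − 0.8889) ≈ 8.
Then |L| = ℏ√(8·9) = 6√2 ℏ.

l = 8, |L| = 6√2 ℏ ≈ 8.485ℏ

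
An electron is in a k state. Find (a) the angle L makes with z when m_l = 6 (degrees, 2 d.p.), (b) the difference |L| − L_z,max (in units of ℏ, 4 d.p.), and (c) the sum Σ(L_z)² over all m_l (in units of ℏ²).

θ(m_l=6) ≈ 36.70°; |L|−L_z,max ≈ 0.4833ℏ; Σ(L_z)² = 280 ℏ²

The letter k corresponds to l = 7.
For m_l = 6: cos θ = 6/√56, θ ≈ 36.70°.
|L| − L_z,max = (2√14 − 7)ℏ ≈ 0.4833ℏ.
Σ m_l² = 280, so Σ(L_z)² = 280 ℏ².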